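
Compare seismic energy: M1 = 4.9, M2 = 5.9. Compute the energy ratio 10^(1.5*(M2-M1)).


M2 - M1 = 5.9 - 4.9 = 1.0
1.5 * 1.0 = 1.5
ratio = 10^1.5 = 31.62

31.62


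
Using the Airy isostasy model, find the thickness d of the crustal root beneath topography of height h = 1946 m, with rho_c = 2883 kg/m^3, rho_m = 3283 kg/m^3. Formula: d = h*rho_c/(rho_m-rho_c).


rho_m - rho_c = 3283 - 2883 = 400
d = 1946 * 2883 / 400
= 5610318 / 400
= 14025.8 m

14025.8


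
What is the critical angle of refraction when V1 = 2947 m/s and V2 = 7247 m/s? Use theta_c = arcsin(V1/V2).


V1/V2 = 2947/7247 = 0.406651
theta_c = arcsin(0.406651) = 23.9946 degrees

23.9946


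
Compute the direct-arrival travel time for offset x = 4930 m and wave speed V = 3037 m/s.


t = x / V
= 4930 / 3037
= 1.6233 s

1.6233


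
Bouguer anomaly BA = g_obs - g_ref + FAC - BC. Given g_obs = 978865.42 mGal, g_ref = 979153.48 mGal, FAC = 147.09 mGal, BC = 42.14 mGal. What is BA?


BA = g_obs - g_ref + FAC - BC
= 978865.42 - 979153.48 + 147.09 - 42.14
= -183.11 mGal

-183.11


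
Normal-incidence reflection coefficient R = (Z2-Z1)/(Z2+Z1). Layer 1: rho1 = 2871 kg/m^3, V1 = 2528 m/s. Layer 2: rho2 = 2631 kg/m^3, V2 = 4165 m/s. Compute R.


Z1 = 2871 * 2528 = 7257888
Z2 = 2631 * 4165 = 10958115
R = (10958115 - 7257888) / (10958115 + 7257888) = 3700227 / 18216003 = 0.2031

0.2031


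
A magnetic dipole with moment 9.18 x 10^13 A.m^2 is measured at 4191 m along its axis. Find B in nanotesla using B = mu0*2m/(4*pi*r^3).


m = 9.18 x 10^13 = 91800000000000 A.m^2
2m = 183600000000000 A.m^2
r^3 = 4191^3 = 73612739871
B = (4pi*10^-7) * 183600000000000 / (4*pi * 73612739871) * 1e9
= 230718564.479634 / 925044971157.4 * 1e9
= 249413.3493 nT

249413.3493


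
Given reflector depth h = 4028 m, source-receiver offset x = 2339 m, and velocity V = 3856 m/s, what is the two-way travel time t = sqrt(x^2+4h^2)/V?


x^2 + 4h^2 = 2339^2 + 4*4028^2 = 5470921 + 64899136 = 70370057
sqrt(70370057) = 8388.6862
t = 8388.6862 / 3856 = 2.1755 s

2.1755


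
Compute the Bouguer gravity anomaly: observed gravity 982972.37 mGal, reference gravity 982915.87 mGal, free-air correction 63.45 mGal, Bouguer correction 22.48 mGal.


BA = g_obs - g_ref + FAC - BC
= 982972.37 - 982915.87 + 63.45 - 22.48
= 97.47 mGal

97.47


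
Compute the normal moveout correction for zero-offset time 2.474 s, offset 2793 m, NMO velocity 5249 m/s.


x/Vnmo = 2793/5249 = 0.532101
(x/Vnmo)^2 = 0.283132
t0^2 = 6.120676
sqrt(6.120676 + 0.283132) = 2.530575
dt = 2.530575 - 2.474 = 0.056575

0.056575


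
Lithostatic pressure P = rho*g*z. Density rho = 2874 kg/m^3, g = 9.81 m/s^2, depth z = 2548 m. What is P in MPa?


P = rho * g * z / 1e6
= 2874 * 9.81 * 2548 / 1e6
= 71838159.12 / 1e6
= 71.8382 MPa

71.8382


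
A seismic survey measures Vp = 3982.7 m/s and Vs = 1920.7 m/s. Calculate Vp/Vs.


Vp/Vs = 3982.7 / 1920.7
= 2.0736

2.0736


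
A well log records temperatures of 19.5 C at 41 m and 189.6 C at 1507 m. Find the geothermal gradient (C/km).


dT = 189.6 - 19.5 = 170.1 C
dz = 1507 - 41 = 1466 m
gradient = dT/dz * 1000 = 170.1/1466 * 1000 = 116.03 C/km

116.03


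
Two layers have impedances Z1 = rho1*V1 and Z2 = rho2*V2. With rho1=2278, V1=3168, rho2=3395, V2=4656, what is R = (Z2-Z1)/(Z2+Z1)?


Z1 = 2278 * 3168 = 7216704
Z2 = 3395 * 4656 = 15807120
R = (15807120 - 7216704) / (15807120 + 7216704) = 8590416 / 23023824 = 0.3731

0.3731


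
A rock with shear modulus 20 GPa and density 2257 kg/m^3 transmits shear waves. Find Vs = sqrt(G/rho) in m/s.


Convert G to Pa: G = 20e9 Pa
Compute G/rho = 20e9 / 2257 = 8861320.3367
Vs = sqrt(8861320.3367) = 2976.8 m/s

2976.8


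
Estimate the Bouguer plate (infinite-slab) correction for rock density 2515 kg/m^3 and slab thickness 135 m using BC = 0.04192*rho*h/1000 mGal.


BC = 0.04192 * rho * h / 1000
= 0.04192 * 2515 * 135 / 1000
= 14.2329 mGal

14.2329


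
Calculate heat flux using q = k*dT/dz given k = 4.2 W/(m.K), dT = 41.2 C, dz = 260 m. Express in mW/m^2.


q = k * dT / dz * 1000
= 4.2 * 41.2 / 260 * 1000
= 0.665538 * 1000
= 665.5385 mW/m^2

665.5385


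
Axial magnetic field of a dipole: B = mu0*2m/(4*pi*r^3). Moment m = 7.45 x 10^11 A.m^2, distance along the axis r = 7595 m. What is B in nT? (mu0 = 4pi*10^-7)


m = 7.45 x 10^11 = 745000000000 A.m^2
2m = 1490000000000 A.m^2
r^3 = 7595^3 = 438110169875
B = (4pi*10^-7) * 1490000000000 / (4*pi * 438110169875) * 1e9
= 1872389.22154 / 5505454764569.11 * 1e9
= 340.0971 nT

340.0971


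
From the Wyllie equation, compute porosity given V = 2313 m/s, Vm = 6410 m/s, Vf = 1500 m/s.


1/V - 1/Vm = 1/2313 - 1/6410 = 0.00027633
1/Vf - 1/Vm = 1/1500 - 1/6410 = 0.00051066
phi = 0.00027633 / 0.00051066 = 0.5411

0.5411


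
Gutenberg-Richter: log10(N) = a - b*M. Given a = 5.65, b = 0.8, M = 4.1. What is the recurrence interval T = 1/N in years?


log10(N) = 5.65 - 0.8*4.1 = 2.37
N = 10^2.37 = 234.422882
T = 1/N = 1/234.422882 = 0.0043 years

0.0043


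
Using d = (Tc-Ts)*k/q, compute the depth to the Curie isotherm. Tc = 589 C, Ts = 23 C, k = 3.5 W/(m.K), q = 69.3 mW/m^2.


T_Curie - T_surf = 589 - 23 = 566 C
Convert q to W/m^2: 69.3 mW/m^2 = 0.0693 W/m^2
d = 566 * 3.5 / 0.0693 = 28585.86 m

28585.86


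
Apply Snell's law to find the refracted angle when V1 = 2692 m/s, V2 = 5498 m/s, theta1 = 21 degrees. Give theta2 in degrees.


sin(theta1) = sin(21 deg) = 0.358368
sin(theta2) = V2/V1 * sin(theta1) = 5498/2692 * 0.358368 = 0.731912
theta2 = arcsin(0.731912) = 47.0469 degrees

47.0469


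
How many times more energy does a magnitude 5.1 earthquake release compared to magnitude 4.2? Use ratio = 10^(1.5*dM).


M2 - M1 = 5.1 - 4.2 = 0.9
1.5 * 0.9 = 1.35
ratio = 10^1.35 = 22.39

22.39


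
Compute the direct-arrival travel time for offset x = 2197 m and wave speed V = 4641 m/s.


t = x / V
= 2197 / 4641
= 0.4734 s

0.4734


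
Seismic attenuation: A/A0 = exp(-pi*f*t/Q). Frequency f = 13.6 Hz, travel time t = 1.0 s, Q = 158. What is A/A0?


pi*f*t/Q = pi*13.6*1.0/158 = 0.270416
A/A0 = exp(-0.270416) = 0.763062

0.763062


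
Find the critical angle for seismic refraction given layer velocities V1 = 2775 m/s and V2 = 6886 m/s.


V1/V2 = 2775/6886 = 0.402992
theta_c = arcsin(0.402992) = 23.7653 degrees

23.7653


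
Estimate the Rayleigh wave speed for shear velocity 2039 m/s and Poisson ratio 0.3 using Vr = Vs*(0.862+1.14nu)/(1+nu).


Numerator factor = 0.862 + 1.14*0.3 = 1.204
Denominator = 1 + 0.3 = 1.3
Vr = 2039 * 1.204 / 1.3 = 1888.43 m/s

1888.43


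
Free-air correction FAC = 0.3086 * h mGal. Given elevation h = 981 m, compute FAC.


FAC = 0.3086 * h
= 0.3086 * 981
= 302.7366 mGal

302.7366


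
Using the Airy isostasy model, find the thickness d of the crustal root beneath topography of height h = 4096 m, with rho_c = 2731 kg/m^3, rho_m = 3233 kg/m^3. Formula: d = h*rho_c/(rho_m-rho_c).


rho_m - rho_c = 3233 - 2731 = 502
d = 4096 * 2731 / 502
= 11186176 / 502
= 22283.22 m

22283.22


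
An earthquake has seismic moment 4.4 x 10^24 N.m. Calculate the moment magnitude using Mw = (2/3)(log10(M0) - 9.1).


log10(M0) = log10(4.4 x 10^24) = 24.6435
Mw = 2/3 * (24.6435 - 9.1)
= 2/3 * 15.5435
= 10.36

10.36


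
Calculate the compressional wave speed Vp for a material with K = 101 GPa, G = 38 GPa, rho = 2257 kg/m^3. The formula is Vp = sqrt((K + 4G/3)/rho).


First compute the effective modulus:
K + 4G/3 = 101e9 + 4*38e9/3 = 151666666666.67 Pa
Then divide by density:
151666666666.67 / 2257 = 67198345.8869 Pa/(kg/m^3)
Take the square root:
Vp = sqrt(67198345.8869) = 8197.46 m/s

8197.46


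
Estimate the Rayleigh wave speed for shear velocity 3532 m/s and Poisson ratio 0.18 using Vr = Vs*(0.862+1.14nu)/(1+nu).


Numerator factor = 0.862 + 1.14*0.18 = 1.0672
Denominator = 1 + 0.18 = 1.18
Vr = 3532 * 1.0672 / 1.18 = 3194.36 m/s

3194.36


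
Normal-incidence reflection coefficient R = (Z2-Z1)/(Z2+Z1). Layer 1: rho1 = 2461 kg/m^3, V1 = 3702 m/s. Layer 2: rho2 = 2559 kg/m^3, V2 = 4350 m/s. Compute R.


Z1 = 2461 * 3702 = 9110622
Z2 = 2559 * 4350 = 11131650
R = (11131650 - 9110622) / (11131650 + 9110622) = 2021028 / 20242272 = 0.0998

0.0998


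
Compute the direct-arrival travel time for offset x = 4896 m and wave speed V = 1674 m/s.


t = x / V
= 4896 / 1674
= 2.9247 s

2.9247


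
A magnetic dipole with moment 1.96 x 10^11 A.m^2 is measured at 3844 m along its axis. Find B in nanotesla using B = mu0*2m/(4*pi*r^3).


m = 1.96 x 10^11 = 196000000000 A.m^2
2m = 392000000000 A.m^2
r^3 = 3844^3 = 56800235584
B = (4pi*10^-7) * 392000000000 / (4*pi * 56800235584) * 1e9
= 492601.728083 / 713772811331.46 * 1e9
= 690.138 nT

690.138


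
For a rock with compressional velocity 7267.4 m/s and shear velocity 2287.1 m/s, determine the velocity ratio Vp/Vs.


Vp/Vs = 7267.4 / 2287.1
= 3.1776

3.1776


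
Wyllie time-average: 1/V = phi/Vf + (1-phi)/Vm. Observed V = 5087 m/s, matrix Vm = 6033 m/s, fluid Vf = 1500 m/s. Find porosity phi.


1/V - 1/Vm = 1/5087 - 1/6033 = 3.082e-05
1/Vf - 1/Vm = 1/1500 - 1/6033 = 0.00050091
phi = 3.082e-05 / 0.00050091 = 0.0615

0.0615


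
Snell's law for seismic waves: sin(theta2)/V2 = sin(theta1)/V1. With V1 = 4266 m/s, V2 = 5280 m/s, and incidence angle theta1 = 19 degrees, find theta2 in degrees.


sin(theta1) = sin(19 deg) = 0.325568
sin(theta2) = V2/V1 * sin(theta1) = 5280/4266 * 0.325568 = 0.402954
theta2 = arcsin(0.402954) = 23.7629 degrees

23.7629


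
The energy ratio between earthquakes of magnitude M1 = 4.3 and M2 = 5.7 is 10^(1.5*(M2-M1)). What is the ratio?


M2 - M1 = 5.7 - 4.3 = 1.4
1.5 * 1.4 = 2.1
ratio = 10^2.1 = 125.89

125.89


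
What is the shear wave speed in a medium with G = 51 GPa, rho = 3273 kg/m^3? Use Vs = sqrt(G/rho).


Convert G to Pa: G = 51e9 Pa
Compute G/rho = 51e9 / 3273 = 15582034.8304
Vs = sqrt(15582034.8304) = 3947.41 m/s

3947.41


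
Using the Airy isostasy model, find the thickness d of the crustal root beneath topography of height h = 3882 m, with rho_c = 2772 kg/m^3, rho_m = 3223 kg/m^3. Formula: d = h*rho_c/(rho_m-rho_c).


rho_m - rho_c = 3223 - 2772 = 451
d = 3882 * 2772 / 451
= 10760904 / 451
= 23860.1 m

23860.1


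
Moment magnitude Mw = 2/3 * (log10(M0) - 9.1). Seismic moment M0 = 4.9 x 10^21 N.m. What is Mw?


log10(M0) = log10(4.9 x 10^21) = 21.6902
Mw = 2/3 * (21.6902 - 9.1)
= 2/3 * 12.5902
= 8.39

8.39


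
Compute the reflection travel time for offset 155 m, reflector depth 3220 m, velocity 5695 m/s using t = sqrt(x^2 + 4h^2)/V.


x^2 + 4h^2 = 155^2 + 4*3220^2 = 24025 + 41473600 = 41497625
sqrt(41497625) = 6441.865
t = 6441.865 / 5695 = 1.1311 s

1.1311


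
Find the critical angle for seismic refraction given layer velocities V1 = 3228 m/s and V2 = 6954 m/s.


V1/V2 = 3228/6954 = 0.464193
theta_c = arcsin(0.464193) = 27.658 degrees

27.658


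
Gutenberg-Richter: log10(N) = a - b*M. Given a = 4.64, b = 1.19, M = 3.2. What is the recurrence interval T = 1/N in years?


log10(N) = 4.64 - 1.19*3.2 = 0.832
N = 10^0.832 = 6.792036
T = 1/N = 1/6.792036 = 0.1472 years

0.1472


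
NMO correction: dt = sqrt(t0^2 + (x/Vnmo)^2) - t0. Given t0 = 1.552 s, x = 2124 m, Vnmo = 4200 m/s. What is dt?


x/Vnmo = 2124/4200 = 0.505714
(x/Vnmo)^2 = 0.255747
t0^2 = 2.408704
sqrt(2.408704 + 0.255747) = 1.632315
dt = 1.632315 - 1.552 = 0.080315

0.080315


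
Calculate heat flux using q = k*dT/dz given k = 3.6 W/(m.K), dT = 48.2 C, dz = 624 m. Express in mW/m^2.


q = k * dT / dz * 1000
= 3.6 * 48.2 / 624 * 1000
= 0.278077 * 1000
= 278.0769 mW/m^2

278.0769


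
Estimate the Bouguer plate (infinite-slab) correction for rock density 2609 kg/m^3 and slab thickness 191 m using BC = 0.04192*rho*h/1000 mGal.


BC = 0.04192 * rho * h / 1000
= 0.04192 * 2609 * 191 / 1000
= 20.8895 mGal

20.8895


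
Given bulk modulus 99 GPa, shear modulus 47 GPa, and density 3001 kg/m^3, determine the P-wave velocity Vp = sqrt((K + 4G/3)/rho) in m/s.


First compute the effective modulus:
K + 4G/3 = 99e9 + 4*47e9/3 = 161666666666.67 Pa
Then divide by density:
161666666666.67 / 3001 = 53870931.9116 Pa/(kg/m^3)
Take the square root:
Vp = sqrt(53870931.9116) = 7339.68 m/s

7339.68


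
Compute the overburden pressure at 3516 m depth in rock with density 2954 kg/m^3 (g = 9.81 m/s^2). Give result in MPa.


P = rho * g * z / 1e6
= 2954 * 9.81 * 3516 / 1e6
= 101889249.84 / 1e6
= 101.8892 MPa

101.8892


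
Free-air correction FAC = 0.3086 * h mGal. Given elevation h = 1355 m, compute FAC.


FAC = 0.3086 * h
= 0.3086 * 1355
= 418.153 mGal

418.153


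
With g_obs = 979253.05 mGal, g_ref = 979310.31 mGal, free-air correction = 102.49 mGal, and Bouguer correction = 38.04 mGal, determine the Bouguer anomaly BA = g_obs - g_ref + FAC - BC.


BA = g_obs - g_ref + FAC - BC
= 979253.05 - 979310.31 + 102.49 - 38.04
= 7.19 mGal

7.19


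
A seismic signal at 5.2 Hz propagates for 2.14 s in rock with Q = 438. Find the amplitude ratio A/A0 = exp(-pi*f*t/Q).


pi*f*t/Q = pi*5.2*2.14/438 = 0.079817
A/A0 = exp(-0.079817) = 0.923286

0.923286


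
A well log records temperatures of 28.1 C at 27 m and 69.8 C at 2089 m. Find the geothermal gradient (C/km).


dT = 69.8 - 28.1 = 41.7 C
dz = 2089 - 27 = 2062 m
gradient = dT/dz * 1000 = 41.7/2062 * 1000 = 20.2231 C/km

20.2231


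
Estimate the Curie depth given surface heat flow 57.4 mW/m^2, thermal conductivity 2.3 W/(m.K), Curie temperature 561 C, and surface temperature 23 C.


T_Curie - T_surf = 561 - 23 = 538 C
Convert q to W/m^2: 57.4 mW/m^2 = 0.0574 W/m^2
d = 538 * 2.3 / 0.0574 = 21557.49 m

21557.49


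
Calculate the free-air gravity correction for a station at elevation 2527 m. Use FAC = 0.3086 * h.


FAC = 0.3086 * h
= 0.3086 * 2527
= 779.8322 mGal

779.8322


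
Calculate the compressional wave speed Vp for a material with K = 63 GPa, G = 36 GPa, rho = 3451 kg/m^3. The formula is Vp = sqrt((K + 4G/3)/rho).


First compute the effective modulus:
K + 4G/3 = 63e9 + 4*36e9/3 = 111000000000.0 Pa
Then divide by density:
111000000000.0 / 3451 = 32164589.9739 Pa/(kg/m^3)
Take the square root:
Vp = sqrt(32164589.9739) = 5671.38 m/s

5671.38


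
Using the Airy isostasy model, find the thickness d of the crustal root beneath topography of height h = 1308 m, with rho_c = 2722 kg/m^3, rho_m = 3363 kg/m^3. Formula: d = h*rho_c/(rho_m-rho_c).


rho_m - rho_c = 3363 - 2722 = 641
d = 1308 * 2722 / 641
= 3560376 / 641
= 5554.41 m

5554.41


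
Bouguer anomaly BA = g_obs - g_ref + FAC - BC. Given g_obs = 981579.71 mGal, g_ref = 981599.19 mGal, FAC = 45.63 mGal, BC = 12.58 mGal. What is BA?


BA = g_obs - g_ref + FAC - BC
= 981579.71 - 981599.19 + 45.63 - 12.58
= 13.57 mGal

13.57


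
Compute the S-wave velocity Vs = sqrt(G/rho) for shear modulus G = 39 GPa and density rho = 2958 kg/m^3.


Convert G to Pa: G = 39e9 Pa
Compute G/rho = 39e9 / 2958 = 13184584.1785
Vs = sqrt(13184584.1785) = 3631.06 m/s

3631.06


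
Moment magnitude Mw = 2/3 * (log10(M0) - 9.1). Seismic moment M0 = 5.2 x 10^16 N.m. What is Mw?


log10(M0) = log10(5.2 x 10^16) = 16.716
Mw = 2/3 * (16.716 - 9.1)
= 2/3 * 7.616
= 5.08

5.08


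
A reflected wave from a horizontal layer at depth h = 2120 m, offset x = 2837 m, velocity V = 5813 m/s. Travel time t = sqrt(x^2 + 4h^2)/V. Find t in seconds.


x^2 + 4h^2 = 2837^2 + 4*2120^2 = 8048569 + 17977600 = 26026169
sqrt(26026169) = 5101.5849
t = 5101.5849 / 5813 = 0.8776 s

0.8776


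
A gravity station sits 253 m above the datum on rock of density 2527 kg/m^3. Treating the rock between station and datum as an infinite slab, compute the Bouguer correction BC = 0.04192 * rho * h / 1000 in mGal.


BC = 0.04192 * rho * h / 1000
= 0.04192 * 2527 * 253 / 1000
= 26.8008 mGal

26.8008


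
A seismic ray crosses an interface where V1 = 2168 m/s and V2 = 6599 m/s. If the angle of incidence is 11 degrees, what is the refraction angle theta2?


sin(theta1) = sin(11 deg) = 0.190809
sin(theta2) = V2/V1 * sin(theta1) = 6599/2168 * 0.190809 = 0.580788
theta2 = arcsin(0.580788) = 35.506 degrees

35.506


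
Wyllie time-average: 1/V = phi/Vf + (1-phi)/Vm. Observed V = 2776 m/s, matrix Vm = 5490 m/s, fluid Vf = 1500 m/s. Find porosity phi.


1/V - 1/Vm = 1/2776 - 1/5490 = 0.00017808
1/Vf - 1/Vm = 1/1500 - 1/5490 = 0.00048452
phi = 0.00017808 / 0.00048452 = 0.3675

0.3675


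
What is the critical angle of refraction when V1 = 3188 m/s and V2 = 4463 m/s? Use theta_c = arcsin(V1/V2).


V1/V2 = 3188/4463 = 0.714318
theta_c = arcsin(0.714318) = 45.5873 degrees

45.5873


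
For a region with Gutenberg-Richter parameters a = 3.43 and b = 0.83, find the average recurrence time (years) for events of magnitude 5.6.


log10(N) = 3.43 - 0.83*5.6 = -1.218
N = 10^-1.218 = 0.060534
T = 1/N = 1/0.060534 = 16.5196 years

16.5196


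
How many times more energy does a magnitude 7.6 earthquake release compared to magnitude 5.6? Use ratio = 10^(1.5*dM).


M2 - M1 = 7.6 - 5.6 = 2.0
1.5 * 2.0 = 3.0
ratio = 10^3.0 = 1000.0

1000.0


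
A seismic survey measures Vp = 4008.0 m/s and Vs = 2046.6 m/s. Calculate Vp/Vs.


Vp/Vs = 4008.0 / 2046.6
= 1.9584

1.9584


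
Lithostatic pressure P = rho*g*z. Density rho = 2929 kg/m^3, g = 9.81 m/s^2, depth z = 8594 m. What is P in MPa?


P = rho * g * z / 1e6
= 2929 * 9.81 * 8594 / 1e6
= 246935613.06 / 1e6
= 246.9356 MPa

246.9356


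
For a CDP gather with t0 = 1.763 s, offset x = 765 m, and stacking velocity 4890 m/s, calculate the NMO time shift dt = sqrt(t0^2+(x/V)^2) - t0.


x/Vnmo = 765/4890 = 0.156442
(x/Vnmo)^2 = 0.024474
t0^2 = 3.108169
sqrt(3.108169 + 0.024474) = 1.769927
dt = 1.769927 - 1.763 = 0.006927

0.006927


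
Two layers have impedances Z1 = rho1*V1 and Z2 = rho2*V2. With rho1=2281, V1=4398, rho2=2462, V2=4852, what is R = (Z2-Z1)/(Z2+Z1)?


Z1 = 2281 * 4398 = 10031838
Z2 = 2462 * 4852 = 11945624
R = (11945624 - 10031838) / (11945624 + 10031838) = 1913786 / 21977462 = 0.0871

0.0871


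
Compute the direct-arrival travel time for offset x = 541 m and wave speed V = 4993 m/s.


t = x / V
= 541 / 4993
= 0.1084 s

0.1084


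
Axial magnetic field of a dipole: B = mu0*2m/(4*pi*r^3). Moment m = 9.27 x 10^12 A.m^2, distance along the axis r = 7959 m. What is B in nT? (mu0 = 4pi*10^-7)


m = 9.27 x 10^12 = 9270000000000 A.m^2
2m = 18540000000000 A.m^2
r^3 = 7959^3 = 504168275079
B = (4pi*10^-7) * 18540000000000 / (4*pi * 504168275079) * 1e9
= 23298051.119022 / 6335565396644.9 * 1e9
= 3677.3436 nT

3677.3436


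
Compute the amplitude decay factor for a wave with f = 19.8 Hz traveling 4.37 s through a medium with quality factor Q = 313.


pi*f*t/Q = pi*19.8*4.37/313 = 0.868465
A/A0 = exp(-0.868465) = 0.419595

0.419595


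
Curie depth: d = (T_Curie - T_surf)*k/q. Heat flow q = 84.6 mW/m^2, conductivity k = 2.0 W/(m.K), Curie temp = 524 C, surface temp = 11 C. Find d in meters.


T_Curie - T_surf = 524 - 11 = 513 C
Convert q to W/m^2: 84.6 mW/m^2 = 0.0846 W/m^2
d = 513 * 2.0 / 0.0846 = 12127.66 m

12127.66


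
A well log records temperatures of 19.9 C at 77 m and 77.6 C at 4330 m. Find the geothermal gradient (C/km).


dT = 77.6 - 19.9 = 57.7 C
dz = 4330 - 77 = 4253 m
gradient = dT/dz * 1000 = 57.7/4253 * 1000 = 13.5669 C/km

13.5669


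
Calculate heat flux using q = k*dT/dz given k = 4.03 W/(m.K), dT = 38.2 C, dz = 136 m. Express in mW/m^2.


q = k * dT / dz * 1000
= 4.03 * 38.2 / 136 * 1000
= 1.131956 * 1000
= 1131.9559 mW/m^2

1131.9559


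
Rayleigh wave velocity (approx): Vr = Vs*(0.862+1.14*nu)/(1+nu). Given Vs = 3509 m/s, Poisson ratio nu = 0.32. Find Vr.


Numerator factor = 0.862 + 1.14*0.32 = 1.2268
Denominator = 1 + 0.32 = 1.32
Vr = 3509 * 1.2268 / 1.32 = 3261.24 m/s

3261.24


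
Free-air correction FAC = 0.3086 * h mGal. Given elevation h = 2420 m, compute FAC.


FAC = 0.3086 * h
= 0.3086 * 2420
= 746.812 mGal

746.812


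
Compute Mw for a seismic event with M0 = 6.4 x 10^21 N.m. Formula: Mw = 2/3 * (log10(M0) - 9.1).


log10(M0) = log10(6.4 x 10^21) = 21.8062
Mw = 2/3 * (21.8062 - 9.1)
= 2/3 * 12.7062
= 8.47

8.47


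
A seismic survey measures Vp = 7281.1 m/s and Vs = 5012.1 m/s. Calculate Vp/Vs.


Vp/Vs = 7281.1 / 5012.1
= 1.4527

1.4527


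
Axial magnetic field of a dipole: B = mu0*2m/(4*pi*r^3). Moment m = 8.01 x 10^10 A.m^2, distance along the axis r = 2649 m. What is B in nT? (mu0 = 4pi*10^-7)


m = 8.01 x 10^10 = 80100000000 A.m^2
2m = 160200000000 A.m^2
r^3 = 2649^3 = 18588565449
B = (4pi*10^-7) * 160200000000 / (4*pi * 18588565449) * 1e9
= 201313.257242 / 233590802621.41 * 1e9
= 861.8201 nT

861.8201


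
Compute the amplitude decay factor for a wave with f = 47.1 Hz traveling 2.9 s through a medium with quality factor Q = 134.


pi*f*t/Q = pi*47.1*2.9/134 = 3.202314
A/A0 = exp(-3.202314) = 0.040668

0.040668


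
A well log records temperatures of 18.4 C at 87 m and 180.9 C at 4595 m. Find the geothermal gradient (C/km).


dT = 180.9 - 18.4 = 162.5 C
dz = 4595 - 87 = 4508 m
gradient = dT/dz * 1000 = 162.5/4508 * 1000 = 36.047 C/km

36.047


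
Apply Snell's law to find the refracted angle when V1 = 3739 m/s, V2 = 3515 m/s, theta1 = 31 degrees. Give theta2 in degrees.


sin(theta1) = sin(31 deg) = 0.515038
sin(theta2) = V2/V1 * sin(theta1) = 3515/3739 * 0.515038 = 0.484183
theta2 = arcsin(0.484183) = 28.9589 degrees

28.9589


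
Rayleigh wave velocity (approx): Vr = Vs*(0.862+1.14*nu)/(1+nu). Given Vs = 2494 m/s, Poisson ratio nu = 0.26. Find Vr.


Numerator factor = 0.862 + 1.14*0.26 = 1.1584
Denominator = 1 + 0.26 = 1.26
Vr = 2494 * 1.1584 / 1.26 = 2292.9 m/s

2292.9


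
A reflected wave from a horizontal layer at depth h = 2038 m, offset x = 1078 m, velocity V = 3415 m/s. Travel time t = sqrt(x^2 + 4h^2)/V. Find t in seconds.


x^2 + 4h^2 = 1078^2 + 4*2038^2 = 1162084 + 16613776 = 17775860
sqrt(17775860) = 4216.1428
t = 4216.1428 / 3415 = 1.2346 s

1.2346


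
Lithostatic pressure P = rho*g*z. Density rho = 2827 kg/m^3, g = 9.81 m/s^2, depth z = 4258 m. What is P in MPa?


P = rho * g * z / 1e6
= 2827 * 9.81 * 4258 / 1e6
= 118086560.46 / 1e6
= 118.0866 MPa

118.0866


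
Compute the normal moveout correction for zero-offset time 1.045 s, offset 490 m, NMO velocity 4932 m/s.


x/Vnmo = 490/4932 = 0.099351
(x/Vnmo)^2 = 0.009871
t0^2 = 1.092025
sqrt(1.092025 + 0.009871) = 1.049712
dt = 1.049712 - 1.045 = 0.004712

0.004712


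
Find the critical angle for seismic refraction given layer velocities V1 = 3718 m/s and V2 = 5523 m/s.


V1/V2 = 3718/5523 = 0.673185
theta_c = arcsin(0.673185) = 42.3134 degrees

42.3134


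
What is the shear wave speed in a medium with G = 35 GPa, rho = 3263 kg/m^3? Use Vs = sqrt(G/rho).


Convert G to Pa: G = 35e9 Pa
Compute G/rho = 35e9 / 3263 = 10726325.4674
Vs = sqrt(10726325.4674) = 3275.11 m/s

3275.11


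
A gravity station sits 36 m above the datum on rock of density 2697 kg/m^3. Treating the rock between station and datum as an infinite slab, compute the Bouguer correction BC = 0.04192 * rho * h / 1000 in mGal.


BC = 0.04192 * rho * h / 1000
= 0.04192 * 2697 * 36 / 1000
= 4.0701 mGal

4.0701


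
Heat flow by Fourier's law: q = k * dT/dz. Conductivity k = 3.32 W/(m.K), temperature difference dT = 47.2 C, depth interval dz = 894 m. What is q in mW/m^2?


q = k * dT / dz * 1000
= 3.32 * 47.2 / 894 * 1000
= 0.175284 * 1000
= 175.2841 mW/m^2

175.2841


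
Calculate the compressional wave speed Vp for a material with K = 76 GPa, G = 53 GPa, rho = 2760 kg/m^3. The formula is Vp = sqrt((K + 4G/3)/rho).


First compute the effective modulus:
K + 4G/3 = 76e9 + 4*53e9/3 = 146666666666.67 Pa
Then divide by density:
146666666666.67 / 2760 = 53140096.6184 Pa/(kg/m^3)
Take the square root:
Vp = sqrt(53140096.6184) = 7289.73 m/s

7289.73


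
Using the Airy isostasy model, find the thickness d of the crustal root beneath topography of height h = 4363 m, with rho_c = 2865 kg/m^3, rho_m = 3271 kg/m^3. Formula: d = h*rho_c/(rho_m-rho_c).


rho_m - rho_c = 3271 - 2865 = 406
d = 4363 * 2865 / 406
= 12499995 / 406
= 30788.17 m

30788.17


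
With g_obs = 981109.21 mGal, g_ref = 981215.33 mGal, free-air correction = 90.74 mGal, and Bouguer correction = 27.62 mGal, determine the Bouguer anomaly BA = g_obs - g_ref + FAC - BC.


BA = g_obs - g_ref + FAC - BC
= 981109.21 - 981215.33 + 90.74 - 27.62
= -43.0 mGal

-43.0


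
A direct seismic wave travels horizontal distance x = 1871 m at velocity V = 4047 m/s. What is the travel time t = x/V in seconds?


t = x / V
= 1871 / 4047
= 0.4623 s

0.4623


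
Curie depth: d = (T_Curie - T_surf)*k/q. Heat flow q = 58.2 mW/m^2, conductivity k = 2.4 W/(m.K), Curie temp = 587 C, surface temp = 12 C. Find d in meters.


T_Curie - T_surf = 587 - 12 = 575 C
Convert q to W/m^2: 58.2 mW/m^2 = 0.0582 W/m^2
d = 575 * 2.4 / 0.0582 = 23711.34 m

23711.34


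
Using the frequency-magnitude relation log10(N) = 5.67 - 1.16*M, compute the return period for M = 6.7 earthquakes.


log10(N) = 5.67 - 1.16*6.7 = -2.102
N = 10^-2.102 = 0.007907
T = 1/N = 1/0.007907 = 126.4736 years

126.4736


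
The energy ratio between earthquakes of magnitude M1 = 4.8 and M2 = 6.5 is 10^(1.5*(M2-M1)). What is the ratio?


M2 - M1 = 6.5 - 4.8 = 1.7
1.5 * 1.7 = 2.55
ratio = 10^2.55 = 354.81

354.81


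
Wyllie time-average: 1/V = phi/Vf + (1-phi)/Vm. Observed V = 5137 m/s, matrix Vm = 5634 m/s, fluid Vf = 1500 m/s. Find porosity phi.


1/V - 1/Vm = 1/5137 - 1/5634 = 1.717e-05
1/Vf - 1/Vm = 1/1500 - 1/5634 = 0.00048917
phi = 1.717e-05 / 0.00048917 = 0.0351

0.0351


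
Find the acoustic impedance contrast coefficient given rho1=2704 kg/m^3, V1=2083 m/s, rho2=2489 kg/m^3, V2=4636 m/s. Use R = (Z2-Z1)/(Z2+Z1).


Z1 = 2704 * 2083 = 5632432
Z2 = 2489 * 4636 = 11539004
R = (11539004 - 5632432) / (11539004 + 5632432) = 5906572 / 17171436 = 0.344

0.344


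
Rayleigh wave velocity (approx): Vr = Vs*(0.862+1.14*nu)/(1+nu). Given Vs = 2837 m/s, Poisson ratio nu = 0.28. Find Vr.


Numerator factor = 0.862 + 1.14*0.28 = 1.1812
Denominator = 1 + 0.28 = 1.28
Vr = 2837 * 1.1812 / 1.28 = 2618.02 m/s

2618.02


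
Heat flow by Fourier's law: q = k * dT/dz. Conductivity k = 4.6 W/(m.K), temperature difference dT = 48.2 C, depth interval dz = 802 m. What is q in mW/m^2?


q = k * dT / dz * 1000
= 4.6 * 48.2 / 802 * 1000
= 0.276459 * 1000
= 276.4589 mW/m^2

276.4589


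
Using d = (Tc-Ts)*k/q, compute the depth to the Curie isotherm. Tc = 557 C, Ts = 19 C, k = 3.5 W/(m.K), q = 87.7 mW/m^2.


T_Curie - T_surf = 557 - 19 = 538 C
Convert q to W/m^2: 87.7 mW/m^2 = 0.0877 W/m^2
d = 538 * 3.5 / 0.0877 = 21470.92 m

21470.92


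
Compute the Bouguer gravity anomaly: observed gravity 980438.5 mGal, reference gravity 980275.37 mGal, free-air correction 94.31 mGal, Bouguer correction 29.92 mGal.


BA = g_obs - g_ref + FAC - BC
= 980438.5 - 980275.37 + 94.31 - 29.92
= 227.52 mGal

227.52


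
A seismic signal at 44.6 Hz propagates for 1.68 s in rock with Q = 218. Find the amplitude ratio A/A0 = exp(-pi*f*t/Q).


pi*f*t/Q = pi*44.6*1.68/218 = 1.079786
A/A0 = exp(-1.079786) = 0.339668

0.339668


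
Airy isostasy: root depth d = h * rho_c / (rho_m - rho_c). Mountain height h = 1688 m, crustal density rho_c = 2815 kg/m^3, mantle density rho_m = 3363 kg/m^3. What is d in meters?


rho_m - rho_c = 3363 - 2815 = 548
d = 1688 * 2815 / 548
= 4751720 / 548
= 8671.02 m

8671.02


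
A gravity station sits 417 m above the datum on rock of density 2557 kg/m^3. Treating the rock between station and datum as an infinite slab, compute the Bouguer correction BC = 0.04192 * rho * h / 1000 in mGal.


BC = 0.04192 * rho * h / 1000
= 0.04192 * 2557 * 417 / 1000
= 44.698 mGal

44.698


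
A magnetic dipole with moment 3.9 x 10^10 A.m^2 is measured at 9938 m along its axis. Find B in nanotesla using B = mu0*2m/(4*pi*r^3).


m = 3.9 x 10^10 = 39000000000 A.m^2
2m = 78000000000 A.m^2
r^3 = 9938^3 = 981515081672
B = (4pi*10^-7) * 78000000000 / (4*pi * 981515081672) * 1e9
= 98017.690792 / 12334082279873.36 * 1e9
= 7.9469 nT

7.9469


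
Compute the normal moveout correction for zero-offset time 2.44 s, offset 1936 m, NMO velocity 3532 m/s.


x/Vnmo = 1936/3532 = 0.548131
(x/Vnmo)^2 = 0.300448
t0^2 = 5.9536
sqrt(5.9536 + 0.300448) = 2.500809
dt = 2.500809 - 2.44 = 0.060809

0.060809


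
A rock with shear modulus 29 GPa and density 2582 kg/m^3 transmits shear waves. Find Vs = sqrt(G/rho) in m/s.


Convert G to Pa: G = 29e9 Pa
Compute G/rho = 29e9 / 2582 = 11231603.4082
Vs = sqrt(11231603.4082) = 3351.36 m/s

3351.36


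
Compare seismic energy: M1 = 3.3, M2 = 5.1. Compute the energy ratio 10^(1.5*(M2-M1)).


M2 - M1 = 5.1 - 3.3 = 1.8
1.5 * 1.8 = 2.7
ratio = 10^2.7 = 501.19

501.19


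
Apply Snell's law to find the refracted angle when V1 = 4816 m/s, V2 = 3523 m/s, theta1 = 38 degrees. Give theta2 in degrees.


sin(theta1) = sin(38 deg) = 0.615661
sin(theta2) = V2/V1 * sin(theta1) = 3523/4816 * 0.615661 = 0.450369
theta2 = arcsin(0.450369) = 26.7673 degrees

26.7673


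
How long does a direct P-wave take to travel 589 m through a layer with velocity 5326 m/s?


t = x / V
= 589 / 5326
= 0.1106 s

0.1106


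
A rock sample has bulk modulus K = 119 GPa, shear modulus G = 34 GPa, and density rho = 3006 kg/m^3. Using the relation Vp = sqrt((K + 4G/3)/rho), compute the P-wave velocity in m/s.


First compute the effective modulus:
K + 4G/3 = 119e9 + 4*34e9/3 = 164333333333.33 Pa
Then divide by density:
164333333333.33 / 3006 = 54668440.896 Pa/(kg/m^3)
Take the square root:
Vp = sqrt(54668440.896) = 7393.81 m/s

7393.81


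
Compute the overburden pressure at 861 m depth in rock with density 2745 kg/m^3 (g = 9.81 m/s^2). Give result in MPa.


P = rho * g * z / 1e6
= 2745 * 9.81 * 861 / 1e6
= 23185395.45 / 1e6
= 23.1854 MPa

23.1854


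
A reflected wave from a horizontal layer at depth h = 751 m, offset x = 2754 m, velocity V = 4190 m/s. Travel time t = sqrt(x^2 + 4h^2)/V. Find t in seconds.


x^2 + 4h^2 = 2754^2 + 4*751^2 = 7584516 + 2256004 = 9840520
sqrt(9840520) = 3136.9603
t = 3136.9603 / 4190 = 0.7487 s

0.7487


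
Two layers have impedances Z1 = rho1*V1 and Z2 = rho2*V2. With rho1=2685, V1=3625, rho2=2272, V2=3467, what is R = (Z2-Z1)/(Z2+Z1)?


Z1 = 2685 * 3625 = 9733125
Z2 = 2272 * 3467 = 7877024
R = (7877024 - 9733125) / (7877024 + 9733125) = -1856101 / 17610149 = -0.1054

-0.1054


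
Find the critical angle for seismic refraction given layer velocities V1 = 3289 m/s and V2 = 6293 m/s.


V1/V2 = 3289/6293 = 0.522644
theta_c = arcsin(0.522644) = 31.5098 degrees

31.5098


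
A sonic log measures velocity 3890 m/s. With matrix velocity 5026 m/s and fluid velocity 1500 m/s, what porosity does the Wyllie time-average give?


1/V - 1/Vm = 1/3890 - 1/5026 = 5.81e-05
1/Vf - 1/Vm = 1/1500 - 1/5026 = 0.0004677
phi = 5.81e-05 / 0.0004677 = 0.1242

0.1242


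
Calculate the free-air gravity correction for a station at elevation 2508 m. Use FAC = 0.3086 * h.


FAC = 0.3086 * h
= 0.3086 * 2508
= 773.9688 mGal

773.9688


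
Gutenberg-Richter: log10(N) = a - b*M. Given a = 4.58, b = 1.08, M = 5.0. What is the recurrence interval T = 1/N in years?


log10(N) = 4.58 - 1.08*5.0 = -0.82
N = 10^-0.82 = 0.151356
T = 1/N = 1/0.151356 = 6.6069 years

6.6069


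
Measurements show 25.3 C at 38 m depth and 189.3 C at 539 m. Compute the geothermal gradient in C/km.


dT = 189.3 - 25.3 = 164.0 C
dz = 539 - 38 = 501 m
gradient = dT/dz * 1000 = 164.0/501 * 1000 = 327.3453 C/km

327.3453


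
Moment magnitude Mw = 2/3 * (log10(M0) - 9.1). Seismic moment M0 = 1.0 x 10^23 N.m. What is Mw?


log10(M0) = log10(1.0 x 10^23) = 23.0
Mw = 2/3 * (23.0 - 9.1)
= 2/3 * 13.9
= 9.27

9.27


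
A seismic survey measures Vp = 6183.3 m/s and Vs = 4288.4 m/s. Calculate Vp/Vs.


Vp/Vs = 6183.3 / 4288.4
= 1.4419

1.4419


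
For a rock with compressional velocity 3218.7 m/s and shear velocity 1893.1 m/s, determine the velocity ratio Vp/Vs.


Vp/Vs = 3218.7 / 1893.1
= 1.7002

1.7002


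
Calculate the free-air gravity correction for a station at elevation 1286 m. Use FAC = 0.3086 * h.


FAC = 0.3086 * h
= 0.3086 * 1286
= 396.8596 mGal

396.8596


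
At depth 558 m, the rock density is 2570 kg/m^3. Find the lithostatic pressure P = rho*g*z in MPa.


P = rho * g * z / 1e6
= 2570 * 9.81 * 558 / 1e6
= 14068128.6 / 1e6
= 14.0681 MPa

14.0681


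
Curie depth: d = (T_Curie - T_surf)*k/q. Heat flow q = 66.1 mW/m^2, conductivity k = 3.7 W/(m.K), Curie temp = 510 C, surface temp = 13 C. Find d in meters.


T_Curie - T_surf = 510 - 13 = 497 C
Convert q to W/m^2: 66.1 mW/m^2 = 0.0661 W/m^2
d = 497 * 3.7 / 0.0661 = 27819.97 m

27819.97


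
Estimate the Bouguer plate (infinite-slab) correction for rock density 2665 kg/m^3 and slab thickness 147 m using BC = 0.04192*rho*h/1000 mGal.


BC = 0.04192 * rho * h / 1000
= 0.04192 * 2665 * 147 / 1000
= 16.4224 mGal

16.4224


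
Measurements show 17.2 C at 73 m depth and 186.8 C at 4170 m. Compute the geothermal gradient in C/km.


dT = 186.8 - 17.2 = 169.6 C
dz = 4170 - 73 = 4097 m
gradient = dT/dz * 1000 = 169.6/4097 * 1000 = 41.3961 C/km

41.3961


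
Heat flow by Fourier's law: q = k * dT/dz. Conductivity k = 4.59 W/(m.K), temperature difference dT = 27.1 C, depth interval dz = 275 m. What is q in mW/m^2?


q = k * dT / dz * 1000
= 4.59 * 27.1 / 275 * 1000
= 0.452324 * 1000
= 452.3236 mW/m^2

452.3236


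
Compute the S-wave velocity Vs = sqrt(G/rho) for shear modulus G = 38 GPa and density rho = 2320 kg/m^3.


Convert G to Pa: G = 38e9 Pa
Compute G/rho = 38e9 / 2320 = 16379310.3448
Vs = sqrt(16379310.3448) = 4047.14 m/s

4047.14


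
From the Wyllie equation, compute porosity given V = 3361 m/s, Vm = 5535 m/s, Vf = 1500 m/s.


1/V - 1/Vm = 1/3361 - 1/5535 = 0.00011686
1/Vf - 1/Vm = 1/1500 - 1/5535 = 0.000486
phi = 0.00011686 / 0.000486 = 0.2405

0.2405


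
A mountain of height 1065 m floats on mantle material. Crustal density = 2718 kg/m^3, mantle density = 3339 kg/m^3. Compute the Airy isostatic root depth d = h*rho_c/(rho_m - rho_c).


rho_m - rho_c = 3339 - 2718 = 621
d = 1065 * 2718 / 621
= 2894670 / 621
= 4661.3 m

4661.3


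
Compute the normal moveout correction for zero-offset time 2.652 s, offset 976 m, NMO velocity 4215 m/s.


x/Vnmo = 976/4215 = 0.231554
(x/Vnmo)^2 = 0.053617
t0^2 = 7.033104
sqrt(7.033104 + 0.053617) = 2.66209
dt = 2.66209 - 2.652 = 0.01009

0.01009


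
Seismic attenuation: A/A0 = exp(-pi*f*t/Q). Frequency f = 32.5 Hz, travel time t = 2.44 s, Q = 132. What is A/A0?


pi*f*t/Q = pi*32.5*2.44/132 = 1.887336
A/A0 = exp(-1.887336) = 0.151475

0.151475


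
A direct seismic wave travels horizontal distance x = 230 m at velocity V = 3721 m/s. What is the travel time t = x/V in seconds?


t = x / V
= 230 / 3721
= 0.0618 s

0.0618


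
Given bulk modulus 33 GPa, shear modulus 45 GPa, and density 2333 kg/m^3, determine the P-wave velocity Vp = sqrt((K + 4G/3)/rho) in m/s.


First compute the effective modulus:
K + 4G/3 = 33e9 + 4*45e9/3 = 93000000000.0 Pa
Then divide by density:
93000000000.0 / 2333 = 39862837.5482 Pa/(kg/m^3)
Take the square root:
Vp = sqrt(39862837.5482) = 6313.7 m/s

6313.7


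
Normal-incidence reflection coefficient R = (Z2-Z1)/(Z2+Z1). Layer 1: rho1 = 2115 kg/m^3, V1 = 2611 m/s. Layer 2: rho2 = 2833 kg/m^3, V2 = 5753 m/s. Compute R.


Z1 = 2115 * 2611 = 5522265
Z2 = 2833 * 5753 = 16298249
R = (16298249 - 5522265) / (16298249 + 5522265) = 10775984 / 21820514 = 0.4938

0.4938


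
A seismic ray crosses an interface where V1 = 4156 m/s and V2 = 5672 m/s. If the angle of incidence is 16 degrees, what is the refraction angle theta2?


sin(theta1) = sin(16 deg) = 0.275637
sin(theta2) = V2/V1 * sin(theta1) = 5672/4156 * 0.275637 = 0.376183
theta2 = arcsin(0.376183) = 22.0974 degrees

22.0974


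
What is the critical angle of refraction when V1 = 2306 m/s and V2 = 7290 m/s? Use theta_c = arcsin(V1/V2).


V1/V2 = 2306/7290 = 0.316324
theta_c = arcsin(0.316324) = 18.4407 degrees

18.4407


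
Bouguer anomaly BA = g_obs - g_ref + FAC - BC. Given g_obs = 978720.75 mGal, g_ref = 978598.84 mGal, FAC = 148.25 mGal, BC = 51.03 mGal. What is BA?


BA = g_obs - g_ref + FAC - BC
= 978720.75 - 978598.84 + 148.25 - 51.03
= 219.13 mGal

219.13


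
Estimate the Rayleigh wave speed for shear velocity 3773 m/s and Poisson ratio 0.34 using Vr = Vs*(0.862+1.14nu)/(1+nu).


Numerator factor = 0.862 + 1.14*0.34 = 1.2496
Denominator = 1 + 0.34 = 1.34
Vr = 3773 * 1.2496 / 1.34 = 3518.46 m/s

3518.46


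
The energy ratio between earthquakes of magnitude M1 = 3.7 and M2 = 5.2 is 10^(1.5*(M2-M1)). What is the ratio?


M2 - M1 = 5.2 - 3.7 = 1.5
1.5 * 1.5 = 2.25
ratio = 10^2.25 = 177.83

177.83


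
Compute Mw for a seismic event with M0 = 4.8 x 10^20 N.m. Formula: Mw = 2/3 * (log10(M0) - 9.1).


log10(M0) = log10(4.8 x 10^20) = 20.6812
Mw = 2/3 * (20.6812 - 9.1)
= 2/3 * 11.5812
= 7.72

7.72


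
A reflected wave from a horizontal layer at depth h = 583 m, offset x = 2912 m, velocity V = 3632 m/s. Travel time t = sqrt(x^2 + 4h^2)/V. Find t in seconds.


x^2 + 4h^2 = 2912^2 + 4*583^2 = 8479744 + 1359556 = 9839300
sqrt(9839300) = 3136.7659
t = 3136.7659 / 3632 = 0.8636 s

0.8636


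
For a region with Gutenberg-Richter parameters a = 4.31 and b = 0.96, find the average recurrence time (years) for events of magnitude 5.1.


log10(N) = 4.31 - 0.96*5.1 = -0.586
N = 10^-0.586 = 0.259418
T = 1/N = 1/0.259418 = 3.8548 years

3.8548


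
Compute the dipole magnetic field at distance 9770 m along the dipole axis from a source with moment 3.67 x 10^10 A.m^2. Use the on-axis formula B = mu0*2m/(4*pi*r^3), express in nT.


m = 3.67 x 10^10 = 36700000000 A.m^2
2m = 73400000000 A.m^2
r^3 = 9770^3 = 932574833000
B = (4pi*10^-7) * 73400000000 / (4*pi * 932574833000) * 1e9
= 92237.160309 / 11719080977102.11 * 1e9
= 7.8707 nT

7.8707


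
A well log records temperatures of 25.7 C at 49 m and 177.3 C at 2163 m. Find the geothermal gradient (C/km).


dT = 177.3 - 25.7 = 151.6 C
dz = 2163 - 49 = 2114 m
gradient = dT/dz * 1000 = 151.6/2114 * 1000 = 71.7124 C/km

71.7124


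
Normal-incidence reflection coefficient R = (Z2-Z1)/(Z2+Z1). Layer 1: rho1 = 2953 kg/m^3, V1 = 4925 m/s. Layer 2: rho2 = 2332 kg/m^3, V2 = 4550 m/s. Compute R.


Z1 = 2953 * 4925 = 14543525
Z2 = 2332 * 4550 = 10610600
R = (10610600 - 14543525) / (10610600 + 14543525) = -3932925 / 25154125 = -0.1564

-0.1564


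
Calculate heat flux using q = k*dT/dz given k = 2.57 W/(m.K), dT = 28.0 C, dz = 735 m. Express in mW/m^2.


q = k * dT / dz * 1000
= 2.57 * 28.0 / 735 * 1000
= 0.097905 * 1000
= 97.9048 mW/m^2

97.9048


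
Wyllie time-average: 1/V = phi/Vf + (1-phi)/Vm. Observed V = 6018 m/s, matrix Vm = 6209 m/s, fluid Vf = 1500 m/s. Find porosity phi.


1/V - 1/Vm = 1/6018 - 1/6209 = 5.11e-06
1/Vf - 1/Vm = 1/1500 - 1/6209 = 0.00050561
phi = 5.11e-06 / 0.00050561 = 0.0101

0.0101


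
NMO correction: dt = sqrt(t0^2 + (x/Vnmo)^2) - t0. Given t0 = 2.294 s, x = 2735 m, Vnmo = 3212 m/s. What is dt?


x/Vnmo = 2735/3212 = 0.851494
(x/Vnmo)^2 = 0.725043
t0^2 = 5.262436
sqrt(5.262436 + 0.725043) = 2.446933
dt = 2.446933 - 2.294 = 0.152933

0.152933


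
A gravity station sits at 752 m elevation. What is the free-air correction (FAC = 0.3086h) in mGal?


FAC = 0.3086 * h
= 0.3086 * 752
= 232.0672 mGal

232.0672


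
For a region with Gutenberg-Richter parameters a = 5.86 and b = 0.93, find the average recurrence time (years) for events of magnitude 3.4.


log10(N) = 5.86 - 0.93*3.4 = 2.698
N = 10^2.698 = 498.884487
T = 1/N = 1/498.884487 = 0.002 years

0.002
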